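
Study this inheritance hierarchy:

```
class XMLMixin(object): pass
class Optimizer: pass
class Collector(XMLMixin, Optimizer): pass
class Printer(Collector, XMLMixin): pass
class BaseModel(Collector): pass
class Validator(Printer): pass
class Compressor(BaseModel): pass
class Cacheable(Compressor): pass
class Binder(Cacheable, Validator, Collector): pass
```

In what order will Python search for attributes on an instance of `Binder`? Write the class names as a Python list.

L[Binder] = Binder + merge(L[Cacheable], L[Validator], L[Collector], [Cacheable Validator Collector])
  take Cacheable:  [Cacheable Compressor BaseModel Collector XMLMixin Optimizer object] + [Validator Printer Collector XMLMixin Optimizer object] + [Collector XMLMixin Optimizer object] + [Cacheable Validator Collector]
  take Compressor:  [Compressor BaseModel Collector XMLMixin Optimizer object] + [Validator Printer Collector XMLMixin Optimizer object] + [Collector XMLMixin Optimizer object] + [Validator Collector]
  take BaseModel:  [BaseModel Collector XMLMixin Optimizer object] + [Validator Printer Collector XMLMixin Optimizer object] + [Collector XMLMixin Optimizer object] + [Validator Collector]
  take Validator:  [Collector XMLMixin Optimizer object] + [Validator Printer Collector XMLMixin Optimizer object] + [Collector XMLMixin Optimizer object] + [Validator Collector]
  take Printer:  [Collector XMLMixin Optimizer object] + [Printer Collector XMLMixin Optimizer object] + [Collector XMLMixin Optimizer object] + [Collector]
  take Collector:  [Collector XMLMixin Optimizer object] + [Collector XMLMixin Optimizer object] + [Collector XMLMixin Optimizer object] + [Collector]
  take XMLMixin:  [XMLMixin Optimizer object] + [XMLMixin Optimizer object] + [XMLMixin Optimizer object]
  take Optimizer:  [Optimizer object] + [Optimizer object] + [Optimizer object]
  take object:  [object] + [object] + [object]

[Binder, Cacheable, Compressor, BaseModel, Validator, Printer, Collector, XMLMixin, Optimizer, object]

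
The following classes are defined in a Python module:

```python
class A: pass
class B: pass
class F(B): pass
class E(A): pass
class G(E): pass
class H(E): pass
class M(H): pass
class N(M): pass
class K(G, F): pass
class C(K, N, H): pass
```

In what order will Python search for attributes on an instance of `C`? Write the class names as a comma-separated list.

C, K, G, N, M, H, E, A, F, B, object

L[C] = C + merge(L[K], L[N], L[H], [K N H])
  take K:  [K G E A F B object] + [N M H E A object] + [H E A object] + [K N H]
  take G:  [G E A F B object] + [N M H E A object] + [H E A object] + [N H]
  take N:  [E A F B object] + [N M H E A object] + [H E A object] + [N H]
  take M:  [E A F B object] + [M H E A object] + [H E A object] + [H]
  take H:  [E A F B object] + [H E A object] + [H E A object] + [H]
  take E:  [E A F B object] + [E A object] + [E A object]
  take A:  [A F B object] + [A object] + [A object]
  take F:  [F B object] + [object] + [object]
  take B:  [B object] + [object] + [object]
  take object:  [object] + [object] + [object]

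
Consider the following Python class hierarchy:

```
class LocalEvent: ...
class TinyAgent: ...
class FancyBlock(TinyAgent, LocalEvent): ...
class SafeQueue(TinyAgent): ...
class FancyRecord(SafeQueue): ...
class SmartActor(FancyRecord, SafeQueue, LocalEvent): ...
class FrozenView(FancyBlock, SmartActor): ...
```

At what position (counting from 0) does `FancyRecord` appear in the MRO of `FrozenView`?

3

L[FrozenView] = FrozenView + merge(L[FancyBlock], L[SmartActor], [FancyBlock SmartActor])
  take FancyBlock:  [FancyBlock TinyAgent LocalEvent object] + [SmartActor FancyRecord SafeQueue TinyAgent LocalEvent object] + [FancyBlock SmartActor]
  take SmartActor:  [TinyAgent LocalEvent object] + [SmartActor FancyRecord SafeQueue TinyAgent LocalEvent object] + [SmartActor]
  take FancyRecord:  [TinyAgent LocalEvent object] + [FancyRecord SafeQueue TinyAgent LocalEvent object]
  take SafeQueue:  [TinyAgent LocalEvent object] + [SafeQueue TinyAgent LocalEvent object]
  take TinyAgent:  [TinyAgent LocalEvent object] + [TinyAgent LocalEvent object]
  take LocalEvent:  [LocalEvent object] + [LocalEvent object]
  take object:  [object] + [object]
MRO: FrozenView FancyBlock SmartActor FancyRecord SafeQueue TinyAgent LocalEvent object
FancyRecord sits at index 3.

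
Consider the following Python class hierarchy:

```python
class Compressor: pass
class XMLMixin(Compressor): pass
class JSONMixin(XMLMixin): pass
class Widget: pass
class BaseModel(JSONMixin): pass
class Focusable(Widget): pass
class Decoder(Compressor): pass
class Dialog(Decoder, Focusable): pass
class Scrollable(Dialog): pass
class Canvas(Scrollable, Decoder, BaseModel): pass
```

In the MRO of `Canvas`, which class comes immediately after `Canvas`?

L[Canvas] = Canvas + merge(L[Scrollable], L[Decoder], L[BaseModel], [Scrollable Decoder BaseModel])
  take Scrollable:  [Scrollable Dialog Decoder Compressor Focusable Widget object] + [Decoder Compressor object] + [BaseModel JSONMixin XMLMixin Compressor object] + [Scrollable Decoder BaseModel]
  take Dialog:  [Dialog Decoder Compressor Focusable Widget object] + [Decoder Compressor object] + [BaseModel JSONMixin XMLMixin Compressor object] + [Decoder BaseModel]
  take Decoder:  [Decoder Compressor Focusable Widget object] + [Decoder Compressor object] + [BaseModel JSONMixin XMLMixin Compressor object] + [Decoder BaseModel]
  take BaseModel:  [Compressor Focusable Widget object] + [Compressor object] + [BaseModel JSONMixin XMLMixin Compressor object] + [BaseModel]
  take JSONMixin:  [Compressor Focusable Widget object] + [Compressor object] + [JSONMixin XMLMixin Compressor object]
  take XMLMixin:  [Compressor Focusable Widget object] + [Compressor object] + [XMLMixin Compressor object]
  take Compressor:  [Compressor Focusable Widget object] + [Compressor object] + [Compressor object]
  take Focusable:  [Focusable Widget object] + [object] + [object]
  take Widget:  [Widget object] + [object] + [object]
  take object:  [object] + [object] + [object]
MRO: Canvas Scrollable Dialog Decoder BaseModel JSONMixin XMLMixin Compressor Focusable Widget object
Canvas is at position 0; next is Scrollable.

Scrollable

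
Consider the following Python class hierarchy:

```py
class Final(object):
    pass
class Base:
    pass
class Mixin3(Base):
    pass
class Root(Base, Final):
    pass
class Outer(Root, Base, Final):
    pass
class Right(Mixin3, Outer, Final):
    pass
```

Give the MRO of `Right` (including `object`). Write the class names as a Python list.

[Right, Mixin3, Outer, Root, Base, Final, object]

L[Right] = Right + merge(L[Mixin3], L[Outer], L[Final], [Mixin3 Outer Final])
  take Mixin3:  [Mixin3 Base object] + [Outer Root Base Final object] + [Final object] + [Mixin3 Outer Final]
  take Outer:  [Base object] + [Outer Root Base Final object] + [Final object] + [Outer Final]
  take Root:  [Base object] + [Root Base Final object] + [Final object] + [Final]
  take Base:  [Base object] + [Base Final object] + [Final object] + [Final]
  take Final:  [object] + [Final object] + [Final object] + [Final]
  take object:  [object] + [object] + [object]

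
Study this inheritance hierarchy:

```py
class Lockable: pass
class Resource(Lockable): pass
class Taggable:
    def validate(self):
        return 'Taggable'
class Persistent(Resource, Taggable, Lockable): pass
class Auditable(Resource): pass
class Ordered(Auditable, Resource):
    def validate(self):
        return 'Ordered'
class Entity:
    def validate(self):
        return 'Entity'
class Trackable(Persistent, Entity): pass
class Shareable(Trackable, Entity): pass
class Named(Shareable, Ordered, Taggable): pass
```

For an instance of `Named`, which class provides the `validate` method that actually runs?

Ordered

L[Named] = Named + merge(L[Shareable], L[Ordered], L[Taggable], [Shareable Ordered Taggable])
  take Shareable:  [Shareable Trackable Persistent Resource Taggable Lockable Entity object] + [Ordered Auditable Resource Lockable object] + [Taggable object] + [Shareable Ordered Taggable]
  take Trackable:  [Trackable Persistent Resource Taggable Lockable Entity object] + [Ordered Auditable Resource Lockable object] + [Taggable object] + [Ordered Taggable]
  take Persistent:  [Persistent Resource Taggable Lockable Entity object] + [Ordered Auditable Resource Lockable object] + [Taggable object] + [Ordered Taggable]
  take Ordered:  [Resource Taggable Lockable Entity object] + [Ordered Auditable Resource Lockable object] + [Taggable object] + [Ordered Taggable]
  take Auditable:  [Resource Taggable Lockable Entity object] + [Auditable Resource Lockable object] + [Taggable object] + [Taggable]
  take Resource:  [Resource Taggable Lockable Entity object] + [Resource Lockable object] + [Taggable object] + [Taggable]
  take Taggable:  [Taggable Lockable Entity object] + [Lockable object] + [Taggable object] + [Taggable]
  take Lockable:  [Lockable Entity object] + [Lockable object] + [object]
  take Entity:  [Entity object] + [object] + [object]
  take object:  [object] + [object] + [object]
MRO: Named Shareable Trackable Persistent Ordered Auditable Resource Taggable Lockable Entity object
validate is defined in: Entity, Ordered, Taggable. First along the MRO is Ordered.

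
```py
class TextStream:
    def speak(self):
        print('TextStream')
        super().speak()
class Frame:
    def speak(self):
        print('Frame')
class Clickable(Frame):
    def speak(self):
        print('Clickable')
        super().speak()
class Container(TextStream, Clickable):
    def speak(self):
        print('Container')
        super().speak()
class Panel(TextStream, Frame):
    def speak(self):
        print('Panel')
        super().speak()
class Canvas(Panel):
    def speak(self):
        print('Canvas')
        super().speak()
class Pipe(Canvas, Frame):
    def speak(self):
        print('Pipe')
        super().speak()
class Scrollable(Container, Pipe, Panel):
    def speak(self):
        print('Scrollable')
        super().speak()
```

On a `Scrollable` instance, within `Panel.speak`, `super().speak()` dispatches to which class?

TextStream

L[Scrollable] = Scrollable + merge(L[Container], L[Pipe], L[Panel], [Container Pipe Panel])
  take Container:  [Container TextStream Clickable Frame object] + [Pipe Canvas Panel TextStream Frame object] + [Panel TextStream Frame object] + [Container Pipe Panel]
  take Pipe:  [TextStream Clickable Frame object] + [Pipe Canvas Panel TextStream Frame object] + [Panel TextStream Frame object] + [Pipe Panel]
  take Canvas:  [TextStream Clickable Frame object] + [Canvas Panel TextStream Frame object] + [Panel TextStream Frame object] + [Panel]
  take Panel:  [TextStream Clickable Frame object] + [Panel TextStream Frame object] + [Panel TextStream Frame object] + [Panel]
  take TextStream:  [TextStream Clickable Frame object] + [TextStream Frame object] + [TextStream Frame object]
  take Clickable:  [Clickable Frame object] + [Frame object] + [Frame object]
  take Frame:  [Frame object] + [Frame object] + [Frame object]
  take object:  [object] + [object] + [object]
MRO: Scrollable Container Pipe Canvas Panel TextStream Clickable Frame object
super() in Panel.speak on a Scrollable instance goes to the class after Panel in Scrollable's MRO: TextStream.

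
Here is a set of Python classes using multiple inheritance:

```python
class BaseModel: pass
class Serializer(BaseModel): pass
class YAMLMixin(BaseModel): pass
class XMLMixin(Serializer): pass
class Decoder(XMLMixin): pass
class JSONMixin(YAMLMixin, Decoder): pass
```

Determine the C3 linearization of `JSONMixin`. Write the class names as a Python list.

L[JSONMixin] = JSONMixin + merge(L[YAMLMixin], L[Decoder], [YAMLMixin Decoder])
  take YAMLMixin:  [YAMLMixin BaseModel object] + [Decoder XMLMixin Serializer BaseModel object] + [YAMLMixin Decoder]
  take Decoder:  [BaseModel object] + [Decoder XMLMixin Serializer BaseModel object] + [Decoder]
  take XMLMixin:  [BaseModel object] + [XMLMixin Serializer BaseModel object]
  take Serializer:  [BaseModel object] + [Serializer BaseModel object]
  take BaseModel:  [BaseModel object] + [BaseModel object]
  take object:  [object] + [object]

[JSONMixin, YAMLMixin, Decoder, XMLMixin, Serializer, BaseModel, object]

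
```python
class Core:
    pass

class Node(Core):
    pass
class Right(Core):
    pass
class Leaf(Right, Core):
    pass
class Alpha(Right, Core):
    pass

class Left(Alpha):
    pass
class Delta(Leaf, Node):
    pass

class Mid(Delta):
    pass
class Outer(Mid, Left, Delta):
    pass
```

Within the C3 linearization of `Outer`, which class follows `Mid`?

Left

L[Outer] = Outer + merge(L[Mid], L[Left], L[Delta], [Mid Left Delta])
  take Mid:  [Mid Delta Leaf Right Node Core object] + [Left Alpha Right Core object] + [Delta Leaf Right Node Core object] + [Mid Left Delta]
  take Left:  [Delta Leaf Right Node Core object] + [Left Alpha Right Core object] + [Delta Leaf Right Node Core object] + [Left Delta]
  take Delta:  [Delta Leaf Right Node Core object] + [Alpha Right Core object] + [Delta Leaf Right Node Core object] + [Delta]
  take Leaf:  [Leaf Right Node Core object] + [Alpha Right Core object] + [Leaf Right Node Core object]
  take Alpha:  [Right Node Core object] + [Alpha Right Core object] + [Right Node Core object]
  take Right:  [Right Node Core object] + [Right Core object] + [Right Node Core object]
  take Node:  [Node Core object] + [Core object] + [Node Core object]
  take Core:  [Core object] + [Core object] + [Core object]
  take object:  [object] + [object] + [object]
MRO: Outer Mid Left Delta Leaf Alpha Right Node Core object
Mid is at position 1; next is Left.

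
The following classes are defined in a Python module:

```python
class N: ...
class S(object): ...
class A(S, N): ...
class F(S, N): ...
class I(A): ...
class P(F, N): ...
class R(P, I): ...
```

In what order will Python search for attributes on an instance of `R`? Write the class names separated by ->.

L[R] = R + merge(L[P], L[I], [P I])
  take P:  [P F S N object] + [I A S N object] + [P I]
  take F:  [F S N object] + [I A S N object] + [I]
  take I:  [S N object] + [I A S N object] + [I]
  take A:  [S N object] + [A S N object]
  take S:  [S N object] + [S N object]
  take N:  [N object] + [N object]
  take object:  [object] + [object]

R -> P -> F -> I -> A -> S -> N -> object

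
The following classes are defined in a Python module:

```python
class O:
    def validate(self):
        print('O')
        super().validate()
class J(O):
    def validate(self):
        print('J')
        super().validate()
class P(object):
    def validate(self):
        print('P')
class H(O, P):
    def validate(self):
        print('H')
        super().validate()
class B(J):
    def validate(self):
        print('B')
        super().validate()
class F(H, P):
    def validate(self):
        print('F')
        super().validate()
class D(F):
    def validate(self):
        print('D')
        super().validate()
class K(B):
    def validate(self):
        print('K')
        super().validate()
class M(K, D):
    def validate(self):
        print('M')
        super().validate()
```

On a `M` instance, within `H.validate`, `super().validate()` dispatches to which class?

O

L[M] = M + merge(L[K], L[D], [K D])
  take K:  [K B J O object] + [D F H O P object] + [K D]
  take B:  [B J O object] + [D F H O P object] + [D]
  take J:  [J O object] + [D F H O P object] + [D]
  take D:  [O object] + [D F H O P object] + [D]
  take F:  [O object] + [F H O P object]
  take H:  [O object] + [H O P object]
  take O:  [O object] + [O P object]
  take P:  [object] + [P object]
  take object:  [object] + [object]
MRO: M K B J D F H O P object
super() in H.validate on a M instance goes to the class after H in M's MRO: O.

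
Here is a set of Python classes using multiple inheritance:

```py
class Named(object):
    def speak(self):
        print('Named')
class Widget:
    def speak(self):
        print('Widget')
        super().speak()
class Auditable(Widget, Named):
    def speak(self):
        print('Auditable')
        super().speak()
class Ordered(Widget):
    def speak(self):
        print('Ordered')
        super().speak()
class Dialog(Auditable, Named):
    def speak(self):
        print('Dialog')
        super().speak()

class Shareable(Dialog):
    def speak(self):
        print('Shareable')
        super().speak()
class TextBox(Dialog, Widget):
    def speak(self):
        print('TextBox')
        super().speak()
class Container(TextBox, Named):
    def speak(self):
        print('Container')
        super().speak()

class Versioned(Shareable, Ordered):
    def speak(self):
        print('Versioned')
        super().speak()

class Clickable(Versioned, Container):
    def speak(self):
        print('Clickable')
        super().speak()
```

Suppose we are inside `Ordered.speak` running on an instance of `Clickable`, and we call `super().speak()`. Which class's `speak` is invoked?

Widget

L[Clickable] = Clickable + merge(L[Versioned], L[Container], [Versioned Container])
  take Versioned:  [Versioned Shareable Dialog Auditable Ordered Widget Named object] + [Container TextBox Dialog Auditable Widget Named object] + [Versioned Container]
  take Shareable:  [Shareable Dialog Auditable Ordered Widget Named object] + [Container TextBox Dialog Auditable Widget Named object] + [Container]
  take Container:  [Dialog Auditable Ordered Widget Named object] + [Container TextBox Dialog Auditable Widget Named object] + [Container]
  take TextBox:  [Dialog Auditable Ordered Widget Named object] + [TextBox Dialog Auditable Widget Named object]
  take Dialog:  [Dialog Auditable Ordered Widget Named object] + [Dialog Auditable Widget Named object]
  take Auditable:  [Auditable Ordered Widget Named object] + [Auditable Widget Named object]
  take Ordered:  [Ordered Widget Named object] + [Widget Named object]
  take Widget:  [Widget Named object] + [Widget Named object]
  take Named:  [Named object] + [Named object]
  take object:  [object] + [object]
MRO: Clickable Versioned Shareable Container TextBox Dialog Auditable Ordered Widget Named object
super() in Ordered.speak on a Clickable instance goes to the class after Ordered in Clickable's MRO: Widget.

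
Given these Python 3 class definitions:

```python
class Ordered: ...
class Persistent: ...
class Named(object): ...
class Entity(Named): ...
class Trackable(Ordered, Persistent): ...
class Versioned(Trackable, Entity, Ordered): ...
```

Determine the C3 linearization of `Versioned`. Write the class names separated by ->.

L[Versioned] = Versioned + merge(L[Trackable], L[Entity], L[Ordered], [Trackable Entity Ordered])
  take Trackable:  [Trackable Ordered Persistent object] + [Entity Named object] + [Ordered object] + [Trackable Entity Ordered]
  take Entity:  [Ordered Persistent object] + [Entity Named object] + [Ordered object] + [Entity Ordered]
  take Ordered:  [Ordered Persistent object] + [Named object] + [Ordered object] + [Ordered]
  take Persistent:  [Persistent object] + [Named object] + [object]
  take Named:  [object] + [Named object] + [object]
  take object:  [object] + [object] + [object]

Versioned -> Trackable -> Entity -> Ordered -> Persistent -> Named -> object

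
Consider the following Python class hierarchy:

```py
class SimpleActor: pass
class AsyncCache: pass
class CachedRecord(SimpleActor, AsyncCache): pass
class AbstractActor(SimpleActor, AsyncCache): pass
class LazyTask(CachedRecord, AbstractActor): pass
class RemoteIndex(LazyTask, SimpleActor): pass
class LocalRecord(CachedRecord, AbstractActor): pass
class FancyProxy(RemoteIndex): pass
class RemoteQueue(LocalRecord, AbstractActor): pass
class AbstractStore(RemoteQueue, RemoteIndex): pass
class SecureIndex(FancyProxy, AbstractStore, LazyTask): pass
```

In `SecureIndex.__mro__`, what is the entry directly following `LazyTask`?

CachedRecord

L[SecureIndex] = SecureIndex + merge(L[FancyProxy], L[AbstractStore], L[LazyTask], [FancyProxy AbstractStore LazyTask])
  take FancyProxy:  [FancyProxy RemoteIndex LazyTask CachedRecord AbstractActor SimpleActor AsyncCache object] + [AbstractStore RemoteQueue LocalRecord RemoteIndex LazyTask CachedRecord AbstractActor SimpleActor AsyncCache object] + [LazyTask CachedRecord AbstractActor SimpleActor AsyncCache object] + [FancyProxy AbstractStore LazyTask]
  take AbstractStore:  [RemoteIndex LazyTask CachedRecord AbstractActor SimpleActor AsyncCache object] + [AbstractStore RemoteQueue LocalRecord RemoteIndex LazyTask CachedRecord AbstractActor SimpleActor AsyncCache object] + [LazyTask CachedRecord AbstractActor SimpleActor AsyncCache object] + [AbstractStore LazyTask]
  take RemoteQueue:  [RemoteIndex LazyTask CachedRecord AbstractActor SimpleActor AsyncCache object] + [RemoteQueue LocalRecord RemoteIndex LazyTask CachedRecord AbstractActor SimpleActor AsyncCache object] + [LazyTask CachedRecord AbstractActor SimpleActor AsyncCache object] + [LazyTask]
  take LocalRecord:  [RemoteIndex LazyTask CachedRecord AbstractActor SimpleActor AsyncCache object] + [LocalRecord RemoteIndex LazyTask CachedRecord AbstractActor SimpleActor AsyncCache object] + [LazyTask CachedRecord AbstractActor SimpleActor AsyncCache object] + [LazyTask]
  take RemoteIndex:  [RemoteIndex LazyTask CachedRecord AbstractActor SimpleActor AsyncCache object] + [RemoteIndex LazyTask CachedRecord AbstractActor SimpleActor AsyncCache object] + [LazyTask CachedRecord AbstractActor SimpleActor AsyncCache object] + [LazyTask]
  take LazyTask:  [LazyTask CachedRecord AbstractActor SimpleActor AsyncCache object] + [LazyTask CachedRecord AbstractActor SimpleActor AsyncCache object] + [LazyTask CachedRecord AbstractActor SimpleActor AsyncCache object] + [LazyTask]
  take CachedRecord:  [CachedRecord AbstractActor SimpleActor AsyncCache object] + [CachedRecord AbstractActor SimpleActor AsyncCache object] + [CachedRecord AbstractActor SimpleActor AsyncCache object]
  take AbstractActor:  [AbstractActor SimpleActor AsyncCache object] + [AbstractActor SimpleActor AsyncCache object] + [AbstractActor SimpleActor AsyncCache object]
  take SimpleActor:  [SimpleActor AsyncCache object] + [SimpleActor AsyncCache object] + [SimpleActor AsyncCache object]
  take AsyncCache:  [AsyncCache object] + [AsyncCache object] + [AsyncCache object]
  take object:  [object] + [object] + [object]
MRO: SecureIndex FancyProxy AbstractStore RemoteQueue LocalRecord RemoteIndex LazyTask CachedRecord AbstractActor SimpleActor AsyncCache object
LazyTask is at position 6; next is CachedRecord.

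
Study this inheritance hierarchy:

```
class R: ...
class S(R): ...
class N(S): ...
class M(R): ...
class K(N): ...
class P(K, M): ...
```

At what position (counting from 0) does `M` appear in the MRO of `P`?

L[P] = P + merge(L[K], L[M], [K M])
  take K:  [K N S R object] + [M R object] + [K M]
  take N:  [N S R object] + [M R object] + [M]
  take S:  [S R object] + [M R object] + [M]
  take M:  [R object] + [M R object] + [M]
  take R:  [R object] + [R object]
  take object:  [object] + [object]
MRO: P K N S M R object
M sits at index 4.

4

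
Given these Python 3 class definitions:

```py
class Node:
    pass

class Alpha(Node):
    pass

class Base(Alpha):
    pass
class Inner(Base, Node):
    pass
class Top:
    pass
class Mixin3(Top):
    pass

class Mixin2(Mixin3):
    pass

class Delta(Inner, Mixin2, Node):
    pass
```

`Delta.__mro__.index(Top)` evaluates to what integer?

L[Delta] = Delta + merge(L[Inner], L[Mixin2], L[Node], [Inner Mixin2 Node])
  take Inner:  [Inner Base Alpha Node object] + [Mixin2 Mixin3 Top object] + [Node object] + [Inner Mixin2 Node]
  take Base:  [Base Alpha Node object] + [Mixin2 Mixin3 Top object] + [Node object] + [Mixin2 Node]
  take Alpha:  [Alpha Node object] + [Mixin2 Mixin3 Top object] + [Node object] + [Mixin2 Node]
  take Mixin2:  [Node object] + [Mixin2 Mixin3 Top object] + [Node object] + [Mixin2 Node]
  take Node:  [Node object] + [Mixin3 Top object] + [Node object] + [Node]
  take Mixin3:  [object] + [Mixin3 Top object] + [object]
  take Top:  [object] + [Top object] + [object]
  take object:  [object] + [object] + [object]
MRO: Delta Inner Base Alpha Mixin2 Node Mixin3 Top object
Top sits at index 7.

7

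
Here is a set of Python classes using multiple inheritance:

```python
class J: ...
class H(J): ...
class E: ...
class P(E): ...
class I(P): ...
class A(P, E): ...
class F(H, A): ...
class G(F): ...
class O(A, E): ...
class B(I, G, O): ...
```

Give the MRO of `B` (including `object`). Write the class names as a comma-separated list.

L[B] = B + merge(L[I], L[G], L[O], [I G O])
  take I:  [I P E object] + [G F H J A P E object] + [O A P E object] + [I G O]
  take G:  [P E object] + [G F H J A P E object] + [O A P E object] + [G O]
  take F:  [P E object] + [F H J A P E object] + [O A P E object] + [O]
  take H:  [P E object] + [H J A P E object] + [O A P E object] + [O]
  take J:  [P E object] + [J A P E object] + [O A P E object] + [O]
  take O:  [P E object] + [A P E object] + [O A P E object] + [O]
  take A:  [P E object] + [A P E object] + [A P E object]
  take P:  [P E object] + [P E object] + [P E object]
  take E:  [E object] + [E object] + [E object]
  take object:  [object] + [object] + [object]

B, I, G, F, H, J, O, A, P, E, object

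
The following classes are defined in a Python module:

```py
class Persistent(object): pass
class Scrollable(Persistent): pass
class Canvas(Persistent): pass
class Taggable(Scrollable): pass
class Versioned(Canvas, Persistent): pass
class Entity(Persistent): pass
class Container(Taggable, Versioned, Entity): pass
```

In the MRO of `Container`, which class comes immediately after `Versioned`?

Canvas

L[Container] = Container + merge(L[Taggable], L[Versioned], L[Entity], [Taggable Versioned Entity])
  take Taggable:  [Taggable Scrollable Persistent object] + [Versioned Canvas Persistent object] + [Entity Persistent object] + [Taggable Versioned Entity]
  take Scrollable:  [Scrollable Persistent object] + [Versioned Canvas Persistent object] + [Entity Persistent object] + [Versioned Entity]
  take Versioned:  [Persistent object] + [Versioned Canvas Persistent object] + [Entity Persistent object] + [Versioned Entity]
  take Canvas:  [Persistent object] + [Canvas Persistent object] + [Entity Persistent object] + [Entity]
  take Entity:  [Persistent object] + [Persistent object] + [Entity Persistent object] + [Entity]
  take Persistent:  [Persistent object] + [Persistent object] + [Persistent object]
  take object:  [object] + [object] + [object]
MRO: Container Taggable Scrollable Versioned Canvas Entity Persistent object
Versioned is at position 3; next is Canvas.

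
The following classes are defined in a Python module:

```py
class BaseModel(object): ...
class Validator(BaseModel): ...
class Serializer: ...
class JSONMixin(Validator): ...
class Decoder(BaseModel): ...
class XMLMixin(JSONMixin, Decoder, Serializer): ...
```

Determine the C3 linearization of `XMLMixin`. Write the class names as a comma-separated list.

XMLMixin, JSONMixin, Validator, Decoder, BaseModel, Serializer, object

L[XMLMixin] = XMLMixin + merge(L[JSONMixin], L[Decoder], L[Serializer], [JSONMixin Decoder Serializer])
  take JSONMixin:  [JSONMixin Validator BaseModel object] + [Decoder BaseModel object] + [Serializer object] + [JSONMixin Decoder Serializer]
  take Validator:  [Validator BaseModel object] + [Decoder BaseModel object] + [Serializer object] + [Decoder Serializer]
  take Decoder:  [BaseModel object] + [Decoder BaseModel object] + [Serializer object] + [Decoder Serializer]
  take BaseModel:  [BaseModel object] + [BaseModel object] + [Serializer object] + [Serializer]
  take Serializer:  [object] + [object] + [Serializer object] + [Serializer]
  take object:  [object] + [object] + [object]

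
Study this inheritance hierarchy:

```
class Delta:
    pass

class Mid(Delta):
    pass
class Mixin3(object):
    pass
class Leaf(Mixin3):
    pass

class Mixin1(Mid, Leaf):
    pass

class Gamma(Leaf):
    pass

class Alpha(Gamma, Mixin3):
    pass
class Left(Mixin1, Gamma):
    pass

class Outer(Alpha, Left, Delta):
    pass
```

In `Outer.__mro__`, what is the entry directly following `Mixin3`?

L[Outer] = Outer + merge(L[Alpha], L[Left], L[Delta], [Alpha Left Delta])
  take Alpha:  [Alpha Gamma Leaf Mixin3 object] + [Left Mixin1 Mid Delta Gamma Leaf Mixin3 object] + [Delta object] + [Alpha Left Delta]
  take Left:  [Gamma Leaf Mixin3 object] + [Left Mixin1 Mid Delta Gamma Leaf Mixin3 object] + [Delta object] + [Left Delta]
  take Mixin1:  [Gamma Leaf Mixin3 object] + [Mixin1 Mid Delta Gamma Leaf Mixin3 object] + [Delta object] + [Delta]
  take Mid:  [Gamma Leaf Mixin3 object] + [Mid Delta Gamma Leaf Mixin3 object] + [Delta object] + [Delta]
  take Delta:  [Gamma Leaf Mixin3 object] + [Delta Gamma Leaf Mixin3 object] + [Delta object] + [Delta]
  take Gamma:  [Gamma Leaf Mixin3 object] + [Gamma Leaf Mixin3 object] + [object]
  take Leaf:  [Leaf Mixin3 object] + [Leaf Mixin3 object] + [object]
  take Mixin3:  [Mixin3 object] + [Mixin3 object] + [object]
  take object:  [object] + [object] + [object]
MRO: Outer Alpha Left Mixin1 Mid Delta Gamma Leaf Mixin3 object
Mixin3 is at position 8; next is object.

object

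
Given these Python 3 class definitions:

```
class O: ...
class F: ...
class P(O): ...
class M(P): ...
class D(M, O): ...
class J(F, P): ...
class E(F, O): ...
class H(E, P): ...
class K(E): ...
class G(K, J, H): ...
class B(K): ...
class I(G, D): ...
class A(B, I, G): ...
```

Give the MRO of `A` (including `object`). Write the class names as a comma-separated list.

L[A] = A + merge(L[B], L[I], L[G], [B I G])
  take B:  [B K E F O object] + [I G K J H E F D M P O object] + [G K J H E F P O object] + [B I G]
  take I:  [K E F O object] + [I G K J H E F D M P O object] + [G K J H E F P O object] + [I G]
  take G:  [K E F O object] + [G K J H E F D M P O object] + [G K J H E F P O object] + [G]
  take K:  [K E F O object] + [K J H E F D M P O object] + [K J H E F P O object]
  take J:  [E F O object] + [J H E F D M P O object] + [J H E F P O object]
  take H:  [E F O object] + [H E F D M P O object] + [H E F P O object]
  take E:  [E F O object] + [E F D M P O object] + [E F P O object]
  take F:  [F O object] + [F D M P O object] + [F P O object]
  take D:  [O object] + [D M P O object] + [P O object]
  take M:  [O object] + [M P O object] + [P O object]
  take P:  [O object] + [P O object] + [P O object]
  take O:  [O object] + [O object] + [O object]
  take object:  [object] + [object] + [object]

A, B, I, G, K, J, H, E, F, D, M, P, O, object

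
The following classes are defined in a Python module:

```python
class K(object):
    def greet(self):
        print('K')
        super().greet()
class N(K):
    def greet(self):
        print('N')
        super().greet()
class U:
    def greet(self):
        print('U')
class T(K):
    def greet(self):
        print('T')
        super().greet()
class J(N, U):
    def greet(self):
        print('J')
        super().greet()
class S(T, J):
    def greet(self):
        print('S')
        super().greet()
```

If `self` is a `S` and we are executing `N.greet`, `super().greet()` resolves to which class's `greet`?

L[S] = S + merge(L[T], L[J], [T J])
  take T:  [T K object] + [J N K U object] + [T J]
  take J:  [K object] + [J N K U object] + [J]
  take N:  [K object] + [N K U object]
  take K:  [K object] + [K U object]
  take U:  [object] + [U object]
  take object:  [object] + [object]
MRO: S T J N K U object
super() in N.greet on a S instance goes to the class after N in S's MRO: K.

K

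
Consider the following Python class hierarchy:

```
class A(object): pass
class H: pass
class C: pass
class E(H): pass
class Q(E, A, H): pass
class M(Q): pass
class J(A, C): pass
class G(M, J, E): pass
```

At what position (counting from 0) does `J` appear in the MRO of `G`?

L[G] = G + merge(L[M], L[J], L[E], [M J E])
  take M:  [M Q E A H object] + [J A C object] + [E H object] + [M J E]
  take Q:  [Q E A H object] + [J A C object] + [E H object] + [J E]
  take J:  [E A H object] + [J A C object] + [E H object] + [J E]
  take E:  [E A H object] + [A C object] + [E H object] + [E]
  take A:  [A H object] + [A C object] + [H object]
  take H:  [H object] + [C object] + [H object]
  take C:  [object] + [C object] + [object]
  take object:  [object] + [object] + [object]
MRO: G M Q J E A H C object
J sits at index 3.

3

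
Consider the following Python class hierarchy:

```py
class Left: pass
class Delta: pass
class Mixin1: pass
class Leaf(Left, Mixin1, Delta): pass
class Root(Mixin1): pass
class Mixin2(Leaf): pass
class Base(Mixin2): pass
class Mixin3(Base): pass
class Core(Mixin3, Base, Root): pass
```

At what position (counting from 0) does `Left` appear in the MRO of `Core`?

L[Core] = Core + merge(L[Mixin3], L[Base], L[Root], [Mixin3 Base Root])
  take Mixin3:  [Mixin3 Base Mixin2 Leaf Left Mixin1 Delta object] + [Base Mixin2 Leaf Left Mixin1 Delta object] + [Root Mixin1 object] + [Mixin3 Base Root]
  take Base:  [Base Mixin2 Leaf Left Mixin1 Delta object] + [Base Mixin2 Leaf Left Mixin1 Delta object] + [Root Mixin1 object] + [Base Root]
  take Mixin2:  [Mixin2 Leaf Left Mixin1 Delta object] + [Mixin2 Leaf Left Mixin1 Delta object] + [Root Mixin1 object] + [Root]
  take Leaf:  [Leaf Left Mixin1 Delta object] + [Leaf Left Mixin1 Delta object] + [Root Mixin1 object] + [Root]
  take Left:  [Left Mixin1 Delta object] + [Left Mixin1 Delta object] + [Root Mixin1 object] + [Root]
  take Root:  [Mixin1 Delta object] + [Mixin1 Delta object] + [Root Mixin1 object] + [Root]
  take Mixin1:  [Mixin1 Delta object] + [Mixin1 Delta object] + [Mixin1 object]
  take Delta:  [Delta object] + [Delta object] + [object]
  take object:  [object] + [object] + [object]
MRO: Core Mixin3 Base Mixin2 Leaf Left Root Mixin1 Delta object
Left sits at index 5.

5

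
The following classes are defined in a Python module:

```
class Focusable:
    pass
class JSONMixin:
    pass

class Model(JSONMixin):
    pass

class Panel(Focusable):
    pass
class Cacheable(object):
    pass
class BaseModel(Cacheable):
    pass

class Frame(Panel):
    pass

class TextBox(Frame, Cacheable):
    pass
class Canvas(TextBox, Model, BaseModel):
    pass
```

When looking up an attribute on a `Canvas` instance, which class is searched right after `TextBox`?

L[Canvas] = Canvas + merge(L[TextBox], L[Model], L[BaseModel], [TextBox Model BaseModel])
  take TextBox:  [TextBox Frame Panel Focusable Cacheable object] + [Model JSONMixin object] + [BaseModel Cacheable object] + [TextBox Model BaseModel]
  take Frame:  [Frame Panel Focusable Cacheable object] + [Model JSONMixin object] + [BaseModel Cacheable object] + [Model BaseModel]
  take Panel:  [Panel Focusable Cacheable object] + [Model JSONMixin object] + [BaseModel Cacheable object] + [Model BaseModel]
  take Focusable:  [Focusable Cacheable object] + [Model JSONMixin object] + [BaseModel Cacheable object] + [Model BaseModel]
  take Model:  [Cacheable object] + [Model JSONMixin object] + [BaseModel Cacheable object] + [Model BaseModel]
  take JSONMixin:  [Cacheable object] + [JSONMixin object] + [BaseModel Cacheable object] + [BaseModel]
  take BaseModel:  [Cacheable object] + [object] + [BaseModel Cacheable object] + [BaseModel]
  take Cacheable:  [Cacheable object] + [object] + [Cacheable object]
  take object:  [object] + [object] + [object]
MRO: Canvas TextBox Frame Panel Focusable Model JSONMixin BaseModel Cacheable object
TextBox is at position 1; next is Frame.

Frame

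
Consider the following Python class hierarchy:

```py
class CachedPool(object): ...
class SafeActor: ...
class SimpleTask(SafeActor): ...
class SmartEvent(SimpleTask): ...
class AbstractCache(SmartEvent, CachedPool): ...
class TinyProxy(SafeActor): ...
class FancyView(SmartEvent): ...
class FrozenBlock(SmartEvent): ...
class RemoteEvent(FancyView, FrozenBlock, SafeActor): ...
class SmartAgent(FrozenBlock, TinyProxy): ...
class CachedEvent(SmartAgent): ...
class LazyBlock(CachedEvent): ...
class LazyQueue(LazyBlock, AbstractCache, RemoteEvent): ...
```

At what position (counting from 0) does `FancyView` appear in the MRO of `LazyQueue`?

6

L[LazyQueue] = LazyQueue + merge(L[LazyBlock], L[AbstractCache], L[RemoteEvent], [LazyBlock AbstractCache RemoteEvent])
  take LazyBlock:  [LazyBlock CachedEvent SmartAgent FrozenBlock SmartEvent SimpleTask TinyProxy SafeActor object] + [AbstractCache SmartEvent SimpleTask SafeActor CachedPool object] + [RemoteEvent FancyView FrozenBlock SmartEvent SimpleTask SafeActor object] + [LazyBlock AbstractCache RemoteEvent]
  take CachedEvent:  [CachedEvent SmartAgent FrozenBlock SmartEvent SimpleTask TinyProxy SafeActor object] + [AbstractCache SmartEvent SimpleTask SafeActor CachedPool object] + [RemoteEvent FancyView FrozenBlock SmartEvent SimpleTask SafeActor object] + [AbstractCache RemoteEvent]
  take SmartAgent:  [SmartAgent FrozenBlock SmartEvent SimpleTask TinyProxy SafeActor object] + [AbstractCache SmartEvent SimpleTask SafeActor CachedPool object] + [RemoteEvent FancyView FrozenBlock SmartEvent SimpleTask SafeActor object] + [AbstractCache RemoteEvent]
  take AbstractCache:  [FrozenBlock SmartEvent SimpleTask TinyProxy SafeActor object] + [AbstractCache SmartEvent SimpleTask SafeActor CachedPool object] + [RemoteEvent FancyView FrozenBlock SmartEvent SimpleTask SafeActor object] + [AbstractCache RemoteEvent]
  take RemoteEvent:  [FrozenBlock SmartEvent SimpleTask TinyProxy SafeActor object] + [SmartEvent SimpleTask SafeActor CachedPool object] + [RemoteEvent FancyView FrozenBlock SmartEvent SimpleTask SafeActor object] + [RemoteEvent]
  take FancyView:  [FrozenBlock SmartEvent SimpleTask TinyProxy SafeActor object] + [SmartEvent SimpleTask SafeActor CachedPool object] + [FancyView FrozenBlock SmartEvent SimpleTask SafeActor object]
  take FrozenBlock:  [FrozenBlock SmartEvent SimpleTask TinyProxy SafeActor object] + [SmartEvent SimpleTask SafeActor CachedPool object] + [FrozenBlock SmartEvent SimpleTask SafeActor object]
  take SmartEvent:  [SmartEvent SimpleTask TinyProxy SafeActor object] + [SmartEvent SimpleTask SafeActor CachedPool object] + [SmartEvent SimpleTask SafeActor object]
  take SimpleTask:  [SimpleTask TinyProxy SafeActor object] + [SimpleTask SafeActor CachedPool object] + [SimpleTask SafeActor object]
  take TinyProxy:  [TinyProxy SafeActor object] + [SafeActor CachedPool object] + [SafeActor object]
  take SafeActor:  [SafeActor object] + [SafeActor CachedPool object] + [SafeActor object]
  take CachedPool:  [object] + [CachedPool object] + [object]
  take object:  [object] + [object] + [object]
MRO: LazyQueue LazyBlock CachedEvent SmartAgent AbstractCache RemoteEvent FancyView FrozenBlock SmartEvent SimpleTask TinyProxy SafeActor CachedPool object
FancyView sits at index 6.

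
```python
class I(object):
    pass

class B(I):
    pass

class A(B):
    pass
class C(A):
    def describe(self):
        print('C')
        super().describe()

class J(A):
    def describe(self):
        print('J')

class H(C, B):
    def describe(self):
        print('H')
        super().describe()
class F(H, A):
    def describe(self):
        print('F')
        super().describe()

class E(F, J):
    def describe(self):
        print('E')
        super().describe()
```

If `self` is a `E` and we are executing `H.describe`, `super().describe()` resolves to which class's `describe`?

L[E] = E + merge(L[F], L[J], [F J])
  take F:  [F H C A B I object] + [J A B I object] + [F J]
  take H:  [H C A B I object] + [J A B I object] + [J]
  take C:  [C A B I object] + [J A B I object] + [J]
  take J:  [A B I object] + [J A B I object] + [J]
  take A:  [A B I object] + [A B I object]
  take B:  [B I object] + [B I object]
  take I:  [I object] + [I object]
  take object:  [object] + [object]
MRO: E F H C J A B I object
super() in H.describe on a E instance goes to the class after H in E's MRO: C.

C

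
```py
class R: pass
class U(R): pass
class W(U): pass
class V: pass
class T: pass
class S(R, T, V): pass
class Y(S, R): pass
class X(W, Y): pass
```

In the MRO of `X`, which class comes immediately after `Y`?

S

L[X] = X + merge(L[W], L[Y], [W Y])
  take W:  [W U R object] + [Y S R T V object] + [W Y]
  take U:  [U R object] + [Y S R T V object] + [Y]
  take Y:  [R object] + [Y S R T V object] + [Y]
  take S:  [R object] + [S R T V object]
  take R:  [R object] + [R T V object]
  take T:  [object] + [T V object]
  take V:  [object] + [V object]
  take object:  [object] + [object]
MRO: X W U Y S R T V object
Y is at position 3; next is S.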